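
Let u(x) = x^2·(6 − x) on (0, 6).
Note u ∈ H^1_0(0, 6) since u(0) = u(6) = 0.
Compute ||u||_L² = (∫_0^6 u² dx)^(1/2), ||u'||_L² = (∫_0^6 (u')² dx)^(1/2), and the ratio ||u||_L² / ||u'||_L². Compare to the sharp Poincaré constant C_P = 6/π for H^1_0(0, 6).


||u||_L² / ||u'||_L² = 3*sqrt(14)/7 < C_P = 6/π.

u(x) = x^2·(6 − x), so u'(x) = 3*x*(4 - x).
u(x) = x^2·(6 − x) vanishes at x = 0 and x = 6, so u ∈ H^1_0(0, 6). Differentiate via the product rule and integrate the resulting polynomials term by term.
  ∫_0^6 u² dx = ∫_0^6 (x^6 - 12*x^5 + 36*x^4) dx. Term by term:
    ∫_0^6 x^6 dx = 279936/7;  ∫_0^6 -12*x^5 dx = -93312;  ∫_0^6 36*x^4 dx = 279936/5.
  Sum: 279936/7 − 93312 + 279936/5 = 93312/35.
  ∫_0^6 (u')² dx = ∫_0^6 (9*x^4 - 72*x^3 + 144*x^2) dx. Term by term:
    ∫_0^6 9*x^4 dx = 69984/5;  ∫_0^6 -72*x^3 dx = -23328;  ∫_0^6 144*x^2 dx = 10368.
  Sum: 69984/5 − 23328 + 10368 = 5184/5.
∫_0^6 u² dx = 93312/35, so ||u||_L² = 216*sqrt(70)/35.
∫_0^6 (u')² dx = 5184/5, so ||u'||_L² = 72*sqrt(5)/5.
Ratio ||u||_L² / ||u'||_L² = 3*sqrt(14)/7.
Sharp Poincaré constant on H^1_0(0, 6) is C_P = L/π = 6/π, achieved by sin(π/6·x).
A polynomial bump cannot attain the sharp Poincaré constant (only the first sine eigenfunction does), so the ratio is strictly less than C_P, consistent with ||u||_L² ≤ C_P ||u'||_L².


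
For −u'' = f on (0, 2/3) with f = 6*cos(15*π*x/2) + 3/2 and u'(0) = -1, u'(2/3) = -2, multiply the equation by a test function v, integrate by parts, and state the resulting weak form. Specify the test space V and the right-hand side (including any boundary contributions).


V = H^1(0, 2/3) (v unrestricted at boundary; u is determined up to an additive constant); weak form: ∫_0^2/3 u'v' dx = ∫_0^2/3 (6*cos(15*π*x/2) + 3/2) v dx − 2·v(2/3) + v(0) for all v ∈ V.

Multiply both sides by a test function v and integrate from 0 to 2/3:
  ∫_0^2/3 −u''(x) v(x) dx = ∫_0^2/3 f(x) v(x) dx.
Integrate the LHS by parts once:
  ∫_0^2/3 −u'' v dx = −[u'(x) v(x)]_0^2/3 + ∫_0^2/3 u'(x) v'(x) dx.
Thus ∫_0^2/3 u'(x) v'(x) dx = ∫_0^2/3 f(x) v(x) dx + [u'(x) v(x)]_0^2/3.
Choose V so that boundary terms are either known or forced to vanish.
u has inhomogeneous Neumann u'(0) = -1, u'(2/3) = -2. [u' v]_0^2/3 = (-2)·v(2/3) − (-1)·v(0) = − 2·v(2/3) + v(0). Take V = H^1(0, 2/3); boundary term becomes part of RHS.
Weak formulation: find u (satisfying any essential BC) such that ∫_0^2/3 u'(x) v'(x) dx = ∫_0^2/3 f v dx − 2·v(2/3) + v(0) for all v ∈ V (Neumann data are natural BCs: they enter the RHS as boundary terms).
Substituting f(x) = 6*cos(15*π*x/2) + 3/2, the right-hand side is ∫_0^2/3 (6*cos(15*π*x/2) + 3/2) v dx − 2·v(2/3) + v(0).
Compatibility check (pure Neumann): taking v ≡ 1 ∈ V gives 0 = ∫_0^2/3 f dx + (-2) − (-1), i.e. ∫_0^2/3 f dx must equal u'(0) − u'(2/3) = 1. Indeed ∫_0^2/3 (6*cos(15*π*x/2) + 3/2) dx = 1, so the data are compatible. The solution is then unique only up to an additive constant (fix it e.g. by requiring ∫_0^2/3 u dx = 0).


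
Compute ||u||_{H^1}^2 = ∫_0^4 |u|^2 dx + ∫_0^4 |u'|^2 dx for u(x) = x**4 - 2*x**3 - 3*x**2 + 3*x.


||u||_{H^1}^2 = 94564/9

The H^1 norm (squared) on an interval (0, L) is
  ||u||_{H^1}^2 = ∫_0^L u(x)^2 dx + ∫_0^L u'(x)^2 dx.
Compute u'(x) = 4*x**3 - 6*x**2 - 6*x + 3.
Then u(x)^2 = x**8 - 4*x**7 - 2*x**6 + 18*x**5 - 3*x**4 - 18*x**3 + 9*x**2 and u'(x)^2 = 16*x**6 - 48*x**5 - 12*x**4 + 96*x**3 - 36*x + 9.
Integrate each monomial from 0 to 4 using ∫_0^4 c·x^n dx = c·4^(n+1)/(n+1):
  ∫_0^4 u(x)^2 dx = ∫_0^4 (x^8 - 4*x^7 - 2*x^6 + 18*x^5 - 3*x^4 - 18*x^3 + 9*x^2) dx. Term by term:
    ∫_0^4 x^8 dx = 262144/9;  ∫_0^4 -4*x^7 dx = -32768;  ∫_0^4 -2*x^6 dx = -32768/7;
    ∫_0^4 18*x^5 dx = 12288;  ∫_0^4 -3*x^4 dx = -3072/5;  ∫_0^4 -18*x^3 dx = -1152;
    ∫_0^4 9*x^2 dx = 192.
  Sum: 262144/9 − 32768 − 32768/7 + 12288 − 3072/5 − 1152 + 192 = 753344/315.
  ∫_0^4 u'(x)^2 dx = ∫_0^4 (16*x^6 - 48*x^5 - 12*x^4 + 96*x^3 - 36*x + 9) dx. Term by term:
    ∫_0^4 16*x^6 dx = 262144/7;  ∫_0^4 -48*x^5 dx = -32768;  ∫_0^4 -12*x^4 dx = -12288/5;
    ∫_0^4 96*x^3 dx = 6144;  ∫_0^4 -36*x dx = -288;  ∫_0^4 9 dx = 36.
  Sum: 262144/7 − 32768 − 12288/5 + 6144 − 288 + 36 = 284044/35.
Adding: ||u||_{H^1}^2 = 753344/315 + 284044/35 = 94564/9.


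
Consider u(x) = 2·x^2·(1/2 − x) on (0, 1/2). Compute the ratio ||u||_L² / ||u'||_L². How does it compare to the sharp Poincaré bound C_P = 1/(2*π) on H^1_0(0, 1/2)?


||u||_L² / ||u'||_L² = sqrt(14)/28 < C_P = 1/(2*π).

u(x) = 2·x^2·(1/2 − x), so u'(x) = 2*x*(1 - 3*x).
u(x) = 2·x^2·(1/2 − x) vanishes at x = 0 and x = 1/2, so u ∈ H^1_0(0, 1/2). Differentiate via the product rule and integrate the resulting polynomials term by term.
  ∫_0^1/2 u² dx = ∫_0^1/2 (4*x^6 - 4*x^5 + x^4) dx. Term by term:
    ∫_0^1/2 4*x^6 dx = 1/224;  ∫_0^1/2 -4*x^5 dx = -1/96;  ∫_0^1/2 x^4 dx = 1/160.
  Sum: 1/224 − 1/96 + 1/160 = 1/3360.
  ∫_0^1/2 (u')² dx = ∫_0^1/2 (36*x^4 - 24*x^3 + 4*x^2) dx. Term by term:
    ∫_0^1/2 36*x^4 dx = 9/40;  ∫_0^1/2 -24*x^3 dx = -3/8;  ∫_0^1/2 4*x^2 dx = 1/6.
  Sum: 9/40 − 3/8 + 1/6 = 1/60.
∫_0^1/2 u² dx = 1/3360, so ||u||_L² = sqrt(210)/840.
∫_0^1/2 (u')² dx = 1/60, so ||u'||_L² = sqrt(15)/30.
Ratio ||u||_L² / ||u'||_L² = sqrt(14)/28.
Sharp Poincaré constant on H^1_0(0, 1/2) is C_P = L/π = 1/(2*π), achieved by sin(2*π·x).
A polynomial bump cannot attain the sharp Poincaré constant (only the first sine eigenfunction does), so the ratio is strictly less than C_P, consistent with ||u||_L² ≤ C_P ||u'||_L².


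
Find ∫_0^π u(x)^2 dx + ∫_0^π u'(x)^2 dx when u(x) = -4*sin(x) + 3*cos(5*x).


||u||_{H^1(0,π)}^2 = 133*π

u'(x) = -15*sin(5*x) - 4*cos(x).
Expand u² and (u')² and integrate term by term on (0, π), using: for integers n ≥ 1, ∫_0^π sin²(nx) dx = ∫_0^π cos²(nx) dx = π/2; for n ≠ n', ∫_0^π sin(nx)sin(n'x) dx = ∫_0^π cos(nx)cos(n'x) dx = 0; and by product-to-sum, ∫_0^π sin(nx)cos(n'x) dx = ½∫_0^π [sin((n+n')x) + sin((n−n')x)] dx, which is 0 when n+n' is even and 2n/(n²−n'²) when n+n' is odd (it need not vanish on (0, π)).
  u² squared terms: (-4)²·∫sin(x)² dx = 16·π/2 = 8*π;  (3)²·∫cos(5x)² dx = 9·π/2 = 9*π/2.
  u² cross terms: 2·(-4)·(3)·∫sin(x)·cos(5x) dx = -24·(0) = 0.
  So ∫_0^π u² dx = 8*π + 9*π/2 + 0 = 25*π/2.
  (u')² squared terms: (-15)²·∫sin(5x)² dx = 225·π/2 = 225*π/2;  (-4)²·∫cos(x)² dx = 16·π/2 = 8*π.
  (u')² cross terms: 2·(-15)·(-4)·∫sin(5x)·cos(x) dx = 120·(0) = 0.
  So ∫_0^π (u')² dx = 225*π/2 + 8*π + 0 = 241*π/2.
||u||_{H^1}^2 = (25*π/2) + (241*π/2) = 133*π.


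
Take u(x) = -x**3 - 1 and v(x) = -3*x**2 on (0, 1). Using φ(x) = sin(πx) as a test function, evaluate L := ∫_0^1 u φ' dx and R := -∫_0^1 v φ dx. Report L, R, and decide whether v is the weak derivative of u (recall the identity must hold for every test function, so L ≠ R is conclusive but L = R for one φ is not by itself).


LHS = -12/π^3 + 3/π, RHS = -12/π^3 + 3/π. Yes, v = u' weakly.

u(x) = -x**3 - 1, classical derivative u'(x) = -3*x**2.
φ(x) = sin(πx), so φ'(x) = π*cos(π*x).
Note φ(0) = φ(1) = 0, so the boundary term u·φ vanishes.
LHS = ∫_0^1 u(x) φ'(x) dx = ∫_0^1 (-π*x^3*cos(π*x) - π*cos(π*x)) dx. Term by term:
  ∫_0^1 -π*cos(π*x) dx = 0;  ∫_0^1 -π*x^3*cos(π*x) dx = -12/π^3 + 3/π.
Sum: 0 + -12/π^3 + 3/π = -12/π^3 + 3/π.
So LHS = -12/π^3 + 3/π.
∫_0^1 v(x) φ(x) dx = ∫_0^1 (-3*x^2*sin(π*x)) dx. Term by term:
  ∫_0^1 -3*x^2*sin(π*x) dx = -3/π + 12/π^3.
So RHS = -∫_0^1 v(x) φ(x) dx = -12/π^3 + 3/π.
LHS = RHS, so the identity holds for this test φ.
Moreover u is smooth here and v(x) = u'(x) = -3*x**2 pointwise, so the identity holds for every test function. Hence v is the weak derivative of u.


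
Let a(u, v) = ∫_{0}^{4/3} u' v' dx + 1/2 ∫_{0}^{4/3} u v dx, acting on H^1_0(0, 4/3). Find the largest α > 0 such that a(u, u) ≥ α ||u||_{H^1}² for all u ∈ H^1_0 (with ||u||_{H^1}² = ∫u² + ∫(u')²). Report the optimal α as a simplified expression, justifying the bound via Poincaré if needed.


α = (8 + 9*π^2)/(16 + 9*π^2)

Coercivity of a(·,·) on H^1_0(0, 4/3) means a(u, u) ≥ α ||u||_{H^1}² for every u ∈ H^1_0.
The interval has length L = 4/3, and Poincaré/coercivity depend only on L. Here a(u, u) = ∫(u')² + (1/2)·∫u².
Here 0 < c = 1/2 < 1. The condition a(u,u) ≥ α||u||_{H^1}² reads (1−α)∫(u')² ≥ (α−c)∫u². Any admissible α is ≤ 1 (rapidly oscillating u have ∫u²/∫(u')² → 0), and α = 1 would force 0 ≥ (1−c)∫u², impossible since c < 1; so 1−α > 0. By the sharp Poincaré inequality on H^1_0 of an interval of length L, ∫(u')² ≥ (π/L)²∫u² with equality for the first sine mode sin(π(x−x₀)/L) (x₀ the left endpoint), so the inequality holds for all u iff (1−α)(π/L)² ≥ α − c, i.e. α ≤ ((π/L)² + c)/((π/L)² + 1) = (1 + c(L/π)²)/(1 + (L/π)²). With (π/L)² = 9*π^2/16 and c = 1/2, the largest admissible constant is α = ((π/L)² + c)/((π/L)² + 1).
Simplifying, α = (8 + 9*π^2)/(16 + 9*π^2).


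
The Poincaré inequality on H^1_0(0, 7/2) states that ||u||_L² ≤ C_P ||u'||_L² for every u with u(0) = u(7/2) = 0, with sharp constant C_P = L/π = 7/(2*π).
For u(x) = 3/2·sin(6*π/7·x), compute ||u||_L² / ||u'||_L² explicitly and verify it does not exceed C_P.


||u||_L² / ||u'||_L² = 7/(6*π) < C_P = 7/(2*π).

u(x) = 3/2·sin(6*π/7·x), so u'(x) = 9*π*cos(6*π*x/7)/7.
Writing u(x) = A·sin(kπx/L) with A = 3/2 and k = 3, use ∫_0^L sin²(kπx/L) dx = L/2 and ∫_0^L cos²(kπx/L) dx = L/2.
u² = 9/4·sin²(6*π/7·x) and (u')² = 81*π^2/49·cos²(6*π/7·x), and each of sin², cos² integrates to L/2 = 7/4 over (0, 7/2).
∫_0^7/2 u² dx = 63/16, so ||u||_L² = 3*sqrt(7)/4.
∫_0^7/2 (u')² dx = 81*π^2/28, so ||u'||_L² = 9*sqrt(7)*π/14.
Ratio ||u||_L² / ||u'||_L² = 7/(6*π).
Sharp Poincaré constant on H^1_0(0, 7/2) is C_P = L/π = 7/(2*π), achieved by sin(2*π/7·x).
This is the k = 3 harmonic; the ratio L/(kπ) is strictly less than C_P = L/π, consistent with the sharp inequality ||u||_L² ≤ C_P ||u'||_L².


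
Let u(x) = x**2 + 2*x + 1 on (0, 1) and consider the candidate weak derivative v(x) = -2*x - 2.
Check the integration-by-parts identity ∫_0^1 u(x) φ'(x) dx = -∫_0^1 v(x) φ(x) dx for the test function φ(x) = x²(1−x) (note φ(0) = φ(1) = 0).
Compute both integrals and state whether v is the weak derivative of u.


LHS = -4/15, RHS = 4/15. No, v is not the weak derivative of u.

u(x) = x**2 + 2*x + 1, classical derivative u'(x) = 2*x + 2.
φ(x) = x²(1−x), so φ'(x) = x*(2 - 3*x).
Note φ(0) = φ(1) = 0, so the boundary term u·φ vanishes.
LHS = ∫_0^1 u(x) φ'(x) dx = ∫_0^1 (-3*x^4 - 4*x^3 + x^2 + 2*x) dx. Term by term:
  ∫_0^1 -3*x^4 dx = -3/5;  ∫_0^1 -4*x^3 dx = -1;  ∫_0^1 x^2 dx = 1/3;
  ∫_0^1 2*x dx = 1.
Sum: -3/5 − 1 + 1/3 + 1 = -4/15.
So LHS = -4/15.
∫_0^1 v(x) φ(x) dx = ∫_0^1 (2*x^4 - 2*x^2) dx. Term by term:
  ∫_0^1 2*x^4 dx = 2/5;  ∫_0^1 -2*x^2 dx = -2/3.
Sum: 2/5 − 2/3 = -4/15.
So RHS = -∫_0^1 v(x) φ(x) dx = 4/15.
LHS − RHS = -8/15 ≠ 0, so the identity fails.
(For a valid weak derivative the identity must hold for EVERY test function, in particular this one. The failure shows v is NOT the weak derivative of u.)
Correct weak derivative would be u'(x) = 2*x + 2.


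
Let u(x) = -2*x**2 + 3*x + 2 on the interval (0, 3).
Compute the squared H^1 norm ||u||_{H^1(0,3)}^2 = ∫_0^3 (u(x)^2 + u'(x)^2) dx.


||u||_{H^1}^2 = 447/5

The H^1 norm (squared) on an interval (0, L) is
  ||u||_{H^1}^2 = ∫_0^L u(x)^2 dx + ∫_0^L u'(x)^2 dx.
Compute u'(x) = 3 - 4*x.
Then u(x)^2 = 4*x**4 - 12*x**3 + x**2 + 12*x + 4 and u'(x)^2 = 16*x**2 - 24*x + 9.
Integrate each monomial from 0 to 3 using ∫_0^3 c·x^n dx = c·3^(n+1)/(n+1):
  ∫_0^3 u(x)^2 dx = ∫_0^3 (4*x^4 - 12*x^3 + x^2 + 12*x + 4) dx. Term by term:
    ∫_0^3 4*x^4 dx = 972/5;  ∫_0^3 -12*x^3 dx = -243;  ∫_0^3 x^2 dx = 9;
    ∫_0^3 12*x dx = 54;  ∫_0^3 4 dx = 12.
  Sum: 972/5 − 243 + 9 + 54 + 12 = 132/5.
  ∫_0^3 u'(x)^2 dx = ∫_0^3 (16*x^2 - 24*x + 9) dx. Term by term:
    ∫_0^3 16*x^2 dx = 144;  ∫_0^3 -24*x dx = -108;  ∫_0^3 9 dx = 27.
  Sum: 144 − 108 + 27 = 63.
Adding: ||u||_{H^1}^2 = 132/5 + 63 = 447/5.


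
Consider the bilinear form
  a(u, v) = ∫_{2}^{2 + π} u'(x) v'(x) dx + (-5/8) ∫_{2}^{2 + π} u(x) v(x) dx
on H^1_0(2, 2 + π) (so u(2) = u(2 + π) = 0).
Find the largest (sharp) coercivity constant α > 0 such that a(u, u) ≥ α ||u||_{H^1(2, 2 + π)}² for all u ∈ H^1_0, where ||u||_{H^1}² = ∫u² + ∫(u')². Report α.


α = 3/16

Coercivity of a(·,·) on H^1_0(2, 2 + π) means a(u, u) ≥ α ||u||_{H^1}² for every u ∈ H^1_0.
The interval has length L = π, and Poincaré/coercivity depend only on L. Here a(u, u) = ∫(u')² + (-5/8)·∫u².
Here c = -5/8 < 0 with |c| < (π/L)² = 1, so coercivity still holds. The condition a(u,u) ≥ α||u||_{H^1}² reads (1−α)∫(u')² ≥ (α−c)∫u². Any admissible α is ≤ 1 (rapidly oscillating u have ∫u²/∫(u')² → 0), and α = 1 would force 0 ≥ (1−c)∫u², impossible since c < 1; so 1−α > 0. By the sharp Poincaré inequality on H^1_0 of an interval of length L, ∫(u')² ≥ (π/L)²∫u² with equality for the first sine mode sin(π(x−x₀)/L) (x₀ the left endpoint), so the inequality holds for all u iff (1−α)(π/L)² ≥ α − c, i.e. α ≤ ((π/L)² + c)/((π/L)² + 1) = (1 + c(L/π)²)/(1 + (L/π)²). (Direct route, valid since c ≤ 0: Poincaré gives c∫u² ≥ c(L/π)²∫(u')², so a(u,u) ≥ (1 + c(L/π)²)∫(u')², while ||u||_{H^1}² ≤ (1 + (L/π)²)∫(u')²; dividing yields the same α.) With (π/L)² = 1 and c = -5/8, the largest admissible constant is α = ((π/L)² + c)/((π/L)² + 1).
Simplifying, α = 3/16.


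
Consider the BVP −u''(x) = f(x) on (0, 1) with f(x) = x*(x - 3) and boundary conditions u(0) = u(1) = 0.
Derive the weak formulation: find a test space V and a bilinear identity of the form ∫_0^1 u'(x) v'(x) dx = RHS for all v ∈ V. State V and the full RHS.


V = H^1_0(0, 1) (so v(0) = v(1) = 0); weak form: ∫_0^1 u'v' dx = ∫_0^1 (x*(x - 3)) v dx for all v ∈ V.

Multiply both sides by a test function v and integrate from 0 to 1:
  ∫_0^1 −u''(x) v(x) dx = ∫_0^1 f(x) v(x) dx.
Integrate the LHS by parts once:
  ∫_0^1 −u'' v dx = −[u'(x) v(x)]_0^1 + ∫_0^1 u'(x) v'(x) dx.
Thus ∫_0^1 u'(x) v'(x) dx = ∫_0^1 f(x) v(x) dx + [u'(x) v(x)]_0^1.
Choose V so that boundary terms are either known or forced to vanish.
u is Dirichlet: u(0) = u(1) = 0. Let V = H^1_0(0, 1); then v(0) = v(1) = 0, and [u' v]_0^1 = 0.
Weak formulation: find u (satisfying any essential BC) such that ∫_0^1 u'(x) v'(x) dx = ∫_0^1 f v dx for all v ∈ V.
Substituting f(x) = x*(x - 3), the right-hand side is ∫_0^1 (x*(x - 3)) v dx.


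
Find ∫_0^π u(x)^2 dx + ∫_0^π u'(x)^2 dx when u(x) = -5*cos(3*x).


||u||_{H^1(0,π)}^2 = 125*π

u'(x) = 15*sin(3*x).
Expand u² and (u')² and integrate term by term on (0, π), using: for integers n ≥ 1, ∫_0^π sin²(nx) dx = ∫_0^π cos²(nx) dx = π/2; for n ≠ n', ∫_0^π sin(nx)sin(n'x) dx = ∫_0^π cos(nx)cos(n'x) dx = 0; and by product-to-sum, ∫_0^π sin(nx)cos(n'x) dx = ½∫_0^π [sin((n+n')x) + sin((n−n')x)] dx, which is 0 when n+n' is even and 2n/(n²−n'²) when n+n' is odd (it need not vanish on (0, π)).
  u² squared terms: (-5)²·∫cos(3x)² dx = 25·π/2 = 25*π/2.
  So ∫_0^π u² dx = 25*π/2.
  (u')² squared terms: (15)²·∫sin(3x)² dx = 225·π/2 = 225*π/2.
  So ∫_0^π (u')² dx = 225*π/2.
||u||_{H^1}^2 = (25*π/2) + (225*π/2) = 125*π.


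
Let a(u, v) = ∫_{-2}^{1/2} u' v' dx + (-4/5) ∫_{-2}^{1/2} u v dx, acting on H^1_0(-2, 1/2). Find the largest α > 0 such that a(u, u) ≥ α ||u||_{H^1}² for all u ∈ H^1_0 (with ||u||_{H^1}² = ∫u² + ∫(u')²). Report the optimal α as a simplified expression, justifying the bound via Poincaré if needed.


α = 4*(-5 + π^2)/(25 + 4*π^2)

Coercivity of a(·,·) on H^1_0(-2, 1/2) means a(u, u) ≥ α ||u||_{H^1}² for every u ∈ H^1_0.
The interval has length L = 5/2, and Poincaré/coercivity depend only on L. Here a(u, u) = ∫(u')² + (-4/5)·∫u².
Here c = -4/5 < 0 with |c| < (π/L)² = 4*π^2/25, so coercivity still holds. The condition a(u,u) ≥ α||u||_{H^1}² reads (1−α)∫(u')² ≥ (α−c)∫u². Any admissible α is ≤ 1 (rapidly oscillating u have ∫u²/∫(u')² → 0), and α = 1 would force 0 ≥ (1−c)∫u², impossible since c < 1; so 1−α > 0. By the sharp Poincaré inequality on H^1_0 of an interval of length L, ∫(u')² ≥ (π/L)²∫u² with equality for the first sine mode sin(π(x−x₀)/L) (x₀ the left endpoint), so the inequality holds for all u iff (1−α)(π/L)² ≥ α − c, i.e. α ≤ ((π/L)² + c)/((π/L)² + 1) = (1 + c(L/π)²)/(1 + (L/π)²). (Direct route, valid since c ≤ 0: Poincaré gives c∫u² ≥ c(L/π)²∫(u')², so a(u,u) ≥ (1 + c(L/π)²)∫(u')², while ||u||_{H^1}² ≤ (1 + (L/π)²)∫(u')²; dividing yields the same α.) With (π/L)² = 4*π^2/25 and c = -4/5, the largest admissible constant is α = ((π/L)² + c)/((π/L)² + 1).
Simplifying, α = 4*(-5 + π^2)/(25 + 4*π^2).


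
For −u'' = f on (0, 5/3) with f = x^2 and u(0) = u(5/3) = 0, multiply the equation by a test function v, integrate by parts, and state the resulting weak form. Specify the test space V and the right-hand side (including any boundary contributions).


V = H^1_0(0, 5/3) (so v(0) = v(5/3) = 0); weak form: ∫_0^5/3 u'v' dx = ∫_0^5/3 (x^2) v dx for all v ∈ V.

Multiply both sides by a test function v and integrate from 0 to 5/3:
  ∫_0^5/3 −u''(x) v(x) dx = ∫_0^5/3 f(x) v(x) dx.
Integrate the LHS by parts once:
  ∫_0^5/3 −u'' v dx = −[u'(x) v(x)]_0^5/3 + ∫_0^5/3 u'(x) v'(x) dx.
Thus ∫_0^5/3 u'(x) v'(x) dx = ∫_0^5/3 f(x) v(x) dx + [u'(x) v(x)]_0^5/3.
Choose V so that boundary terms are either known or forced to vanish.
u is Dirichlet: u(0) = u(5/3) = 0. Let V = H^1_0(0, 5/3); then v(0) = v(5/3) = 0, and [u' v]_0^5/3 = 0.
Weak formulation: find u (satisfying any essential BC) such that ∫_0^5/3 u'(x) v'(x) dx = ∫_0^5/3 f v dx for all v ∈ V.
Substituting f(x) = x^2, the right-hand side is ∫_0^5/3 (x^2) v dx.


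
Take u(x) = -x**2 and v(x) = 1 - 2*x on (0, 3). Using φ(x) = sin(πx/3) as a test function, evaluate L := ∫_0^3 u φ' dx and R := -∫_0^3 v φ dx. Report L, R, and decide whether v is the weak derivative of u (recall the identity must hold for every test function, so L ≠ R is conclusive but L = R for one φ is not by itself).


LHS = 18/π, RHS = 12/π. No, v is not the weak derivative of u.

u(x) = -x**2, classical derivative u'(x) = -2*x.
φ(x) = sin(πx/3), so φ'(x) = π*cos(π*x/3)/3.
Note φ(0) = φ(3) = 0, so the boundary term u·φ vanishes.
LHS = ∫_0^3 u(x) φ'(x) dx = ∫_0^3 (-π*x^2*cos(π*x/3)/3) dx. Term by term:
  ∫_0^3 -π*x^2*cos(π*x/3)/3 dx = 18/π.
So LHS = 18/π.
∫_0^3 v(x) φ(x) dx = ∫_0^3 (-2*x*sin(π*x/3) + sin(π*x/3)) dx. Term by term:
  ∫_0^3 -2*x*sin(π*x/3) dx = -18/π;  ∫_0^3 sin(π*x/3) dx = 6/π.
Sum: -18/π + 6/π = -12/π.
So RHS = -∫_0^3 v(x) φ(x) dx = 12/π.
LHS − RHS = 6/π ≠ 0, so the identity fails.
(For a valid weak derivative the identity must hold for EVERY test function, in particular this one. The failure shows v is NOT the weak derivative of u.)
Correct weak derivative would be u'(x) = -2*x.


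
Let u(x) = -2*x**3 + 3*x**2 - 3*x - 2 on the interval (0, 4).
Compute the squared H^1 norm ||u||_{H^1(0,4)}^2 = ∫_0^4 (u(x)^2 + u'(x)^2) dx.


||u||_{H^1}^2 = 312476/35

The H^1 norm (squared) on an interval (0, L) is
  ||u||_{H^1}^2 = ∫_0^L u(x)^2 dx + ∫_0^L u'(x)^2 dx.
Compute u'(x) = -6*x**2 + 6*x - 3.
Then u(x)^2 = 4*x**6 - 12*x**5 + 21*x**4 - 10*x**3 - 3*x**2 + 12*x + 4 and u'(x)^2 = 36*x**4 - 72*x**3 + 72*x**2 - 36*x + 9.
Integrate each monomial from 0 to 4 using ∫_0^4 c·x^n dx = c·4^(n+1)/(n+1):
  ∫_0^4 u(x)^2 dx = ∫_0^4 (4*x^6 - 12*x^5 + 21*x^4 - 10*x^3 - 3*x^2 + 12*x + 4) dx. Term by term:
    ∫_0^4 4*x^6 dx = 65536/7;  ∫_0^4 -12*x^5 dx = -8192;  ∫_0^4 21*x^4 dx = 21504/5;
    ∫_0^4 -10*x^3 dx = -640;  ∫_0^4 -3*x^2 dx = -64;  ∫_0^4 12*x dx = 96;
    ∫_0^4 4 dx = 16.
  Sum: 65536/7 − 8192 + 21504/5 − 640 − 64 + 96 + 16 = 170768/35.
  ∫_0^4 u'(x)^2 dx = ∫_0^4 (36*x^4 - 72*x^3 + 72*x^2 - 36*x + 9) dx. Term by term:
    ∫_0^4 36*x^4 dx = 36864/5;  ∫_0^4 -72*x^3 dx = -4608;  ∫_0^4 72*x^2 dx = 1536;
    ∫_0^4 -36*x dx = -288;  ∫_0^4 9 dx = 36.
  Sum: 36864/5 − 4608 + 1536 − 288 + 36 = 20244/5.
Adding: ||u||_{H^1}^2 = 170768/35 + 20244/5 = 312476/35.


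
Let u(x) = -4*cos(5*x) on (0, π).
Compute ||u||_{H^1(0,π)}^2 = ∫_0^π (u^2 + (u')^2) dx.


||u||_{H^1(0,π)}^2 = 208*π

u'(x) = 20*sin(5*x).
Expand u² and (u')² and integrate term by term on (0, π), using: for integers n ≥ 1, ∫_0^π sin²(nx) dx = ∫_0^π cos²(nx) dx = π/2; for n ≠ n', ∫_0^π sin(nx)sin(n'x) dx = ∫_0^π cos(nx)cos(n'x) dx = 0; and by product-to-sum, ∫_0^π sin(nx)cos(n'x) dx = ½∫_0^π [sin((n+n')x) + sin((n−n')x)] dx, which is 0 when n+n' is even and 2n/(n²−n'²) when n+n' is odd (it need not vanish on (0, π)).
  u² squared terms: (-4)²·∫cos(5x)² dx = 16·π/2 = 8*π.
  So ∫_0^π u² dx = 8*π.
  (u')² squared terms: (20)²·∫sin(5x)² dx = 400·π/2 = 200*π.
  So ∫_0^π (u')² dx = 200*π.
||u||_{H^1}^2 = (8*π) + (200*π) = 208*π.


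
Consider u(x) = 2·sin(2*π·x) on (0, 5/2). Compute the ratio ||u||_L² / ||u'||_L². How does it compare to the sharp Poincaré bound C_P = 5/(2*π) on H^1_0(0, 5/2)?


||u||_L² / ||u'||_L² = 1/(2*π) < C_P = 5/(2*π).

u(x) = 2·sin(2*π·x), so u'(x) = 4*π*cos(2*π*x).
Writing u(x) = A·sin(kπx/L) with A = 2 and k = 5, use ∫_0^L sin²(kπx/L) dx = L/2 and ∫_0^L cos²(kπx/L) dx = L/2.
u² = 4·sin²(2*π·x) and (u')² = 16*π^2·cos²(2*π·x), and each of sin², cos² integrates to L/2 = 5/4 over (0, 5/2).
∫_0^5/2 u² dx = 5, so ||u||_L² = sqrt(5).
∫_0^5/2 (u')² dx = 20*π^2, so ||u'||_L² = 2*sqrt(5)*π.
Ratio ||u||_L² / ||u'||_L² = 1/(2*π).
Sharp Poincaré constant on H^1_0(0, 5/2) is C_P = L/π = 5/(2*π), achieved by sin(2*π/5·x).
This is the k = 5 harmonic; the ratio L/(kπ) is strictly less than C_P = L/π, consistent with the sharp inequality ||u||_L² ≤ C_P ||u'||_L².


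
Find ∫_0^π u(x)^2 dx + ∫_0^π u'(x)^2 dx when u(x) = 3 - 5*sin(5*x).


||u||_{H^1(0,π)}^2 = -12 + 334*π

u'(x) = -25*cos(5*x).
Expand u² and (u')² and integrate term by term on (0, π), using: for integers n ≥ 1, ∫_0^π sin²(nx) dx = ∫_0^π cos²(nx) dx = π/2; for n ≠ n', ∫_0^π sin(nx)sin(n'x) dx = ∫_0^π cos(nx)cos(n'x) dx = 0; and by product-to-sum, ∫_0^π sin(nx)cos(n'x) dx = ½∫_0^π [sin((n+n')x) + sin((n−n')x)] dx, which is 0 when n+n' is even and 2n/(n²−n'²) when n+n' is odd (it need not vanish on (0, π)). For the constant mode: ∫_0^π 1 dx = π, ∫_0^π cos(nx) dx = 0, ∫_0^π sin(nx) dx = (1−(−1)^n)/n.
  u² squared terms: (3)²·∫1 dx = 9·π = 9*π;  (-5)²·∫sin(5x)² dx = 25·π/2 = 25*π/2.
  u² cross terms: 2·(3)·(-5)·∫1·sin(5x) dx = -30·(2/5) = -12.
  So ∫_0^π u² dx = 9*π + 25*π/2 − 12 = -12 + 43*π/2.
  (u')² squared terms: (-25)²·∫cos(5x)² dx = 625·π/2 = 625*π/2.
  So ∫_0^π (u')² dx = 625*π/2.
||u||_{H^1}^2 = (-12 + 43*π/2) + (625*π/2) = -12 + 334*π.


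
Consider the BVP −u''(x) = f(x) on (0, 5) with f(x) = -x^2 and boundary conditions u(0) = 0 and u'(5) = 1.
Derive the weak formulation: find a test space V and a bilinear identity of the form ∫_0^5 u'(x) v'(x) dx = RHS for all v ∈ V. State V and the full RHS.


V = {v ∈ H^1(0, 5) : v(0) = 0} (test functions vanish at x = 0 where u is specified); weak form: ∫_0^5 u'v' dx = ∫_0^5 (-x^2) v dx + v(5) for all v ∈ V.

Multiply both sides by a test function v and integrate from 0 to 5:
  ∫_0^5 −u''(x) v(x) dx = ∫_0^5 f(x) v(x) dx.
Integrate the LHS by parts once:
  ∫_0^5 −u'' v dx = −[u'(x) v(x)]_0^5 + ∫_0^5 u'(x) v'(x) dx.
Thus ∫_0^5 u'(x) v'(x) dx = ∫_0^5 f(x) v(x) dx + [u'(x) v(x)]_0^5.
Choose V so that boundary terms are either known or forced to vanish.
Mixed BC: u(0) = 0 (Dirichlet) and u'(5) = 1 (Neumann). Define V = {v ∈ H^1(0, 5) : v(0) = 0}. Then [u' v]_0^5 = u'(5)·v(5) − u'(0)·0 = v(5).
Weak formulation: find u (satisfying any essential BC) such that ∫_0^5 u'(x) v'(x) dx = ∫_0^5 f v dx + v(5) for all v ∈ V (Dirichlet at 0 absorbed into V; Neumann datum at x = 5 contributes the boundary term).
Substituting f(x) = -x^2, the right-hand side is ∫_0^5 (-x^2) v dx + v(5).


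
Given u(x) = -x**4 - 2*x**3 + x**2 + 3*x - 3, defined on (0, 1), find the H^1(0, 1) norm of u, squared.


||u||_{H^1}^2 = 652/63

The H^1 norm (squared) on an interval (0, L) is
  ||u||_{H^1}^2 = ∫_0^L u(x)^2 dx + ∫_0^L u'(x)^2 dx.
Compute u'(x) = -4*x**3 - 6*x**2 + 2*x + 3.
Then u(x)^2 = x**8 + 4*x**7 + 2*x**6 - 10*x**5 - 5*x**4 + 18*x**3 + 3*x**2 - 18*x + 9 and u'(x)^2 = 16*x**6 + 48*x**5 + 20*x**4 - 48*x**3 - 32*x**2 + 12*x + 9.
Integrate each monomial from 0 to 1 using ∫_0^1 c·x^n dx = c·1^(n+1)/(n+1):
  ∫_0^1 u(x)^2 dx = ∫_0^1 (x^8 + 4*x^7 + 2*x^6 - 10*x^5 - 5*x^4 + 18*x^3 + 3*x^2 - 18*x + 9) dx. Term by term:
    ∫_0^1 x^8 dx = 1/9;  ∫_0^1 4*x^7 dx = 1/2;  ∫_0^1 2*x^6 dx = 2/7;
    ∫_0^1 -10*x^5 dx = -5/3;  ∫_0^1 -5*x^4 dx = -1;  ∫_0^1 18*x^3 dx = 9/2;
    ∫_0^1 3*x^2 dx = 1;  ∫_0^1 -18*x dx = -9;  ∫_0^1 9 dx = 9.
  Sum: 1/9 + 1/2 + 2/7 − 5/3 − 1 + 9/2 + 1 − 9 + 9 = 235/63.
  ∫_0^1 u'(x)^2 dx = ∫_0^1 (16*x^6 + 48*x^5 + 20*x^4 - 48*x^3 - 32*x^2 + 12*x + 9) dx. Term by term:
    ∫_0^1 16*x^6 dx = 16/7;  ∫_0^1 48*x^5 dx = 8;  ∫_0^1 20*x^4 dx = 4;
    ∫_0^1 -48*x^3 dx = -12;  ∫_0^1 -32*x^2 dx = -32/3;  ∫_0^1 12*x dx = 6;
    ∫_0^1 9 dx = 9.
  Sum: 16/7 + 8 + 4 − 12 − 32/3 + 6 + 9 = 139/21.
Adding: ||u||_{H^1}^2 = 235/63 + 139/21 = 652/63.


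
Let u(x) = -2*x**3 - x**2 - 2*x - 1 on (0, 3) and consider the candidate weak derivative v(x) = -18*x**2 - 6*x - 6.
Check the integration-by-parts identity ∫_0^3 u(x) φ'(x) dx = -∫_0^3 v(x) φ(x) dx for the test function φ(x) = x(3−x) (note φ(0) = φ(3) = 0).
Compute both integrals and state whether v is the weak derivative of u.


LHS = 477/5, RHS = 1431/5. No, v is not the weak derivative of u.

u(x) = -2*x**3 - x**2 - 2*x - 1, classical derivative u'(x) = -6*x**2 - 2*x - 2.
φ(x) = x(3−x), so φ'(x) = 3 - 2*x.
Note φ(0) = φ(3) = 0, so the boundary term u·φ vanishes.
LHS = ∫_0^3 u(x) φ'(x) dx = ∫_0^3 (4*x^4 - 4*x^3 + x^2 - 4*x - 3) dx. Term by term:
  ∫_0^3 4*x^4 dx = 972/5;  ∫_0^3 -4*x^3 dx = -81;  ∫_0^3 x^2 dx = 9;
  ∫_0^3 -4*x dx = -18;  ∫_0^3 -3 dx = -9.
Sum: 972/5 − 81 + 9 − 18 − 9 = 477/5.
So LHS = 477/5.
∫_0^3 v(x) φ(x) dx = ∫_0^3 (18*x^4 - 48*x^3 - 12*x^2 - 18*x) dx. Term by term:
  ∫_0^3 18*x^4 dx = 4374/5;  ∫_0^3 -48*x^3 dx = -972;  ∫_0^3 -12*x^2 dx = -108;
  ∫_0^3 -18*x dx = -81.
Sum: 4374/5 − 972 − 108 − 81 = -1431/5.
So RHS = -∫_0^3 v(x) φ(x) dx = 1431/5.
LHS − RHS = -954/5 ≠ 0, so the identity fails.
(For a valid weak derivative the identity must hold for EVERY test function, in particular this one. The failure shows v is NOT the weak derivative of u.)
Correct weak derivative would be u'(x) = -6*x**2 - 2*x - 2.


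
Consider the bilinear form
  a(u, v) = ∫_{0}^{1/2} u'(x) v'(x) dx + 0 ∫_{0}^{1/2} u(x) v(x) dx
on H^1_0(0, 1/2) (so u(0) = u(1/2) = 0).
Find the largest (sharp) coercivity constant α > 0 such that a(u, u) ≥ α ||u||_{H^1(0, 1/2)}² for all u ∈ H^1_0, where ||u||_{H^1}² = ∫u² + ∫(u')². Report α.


α = 4*π^2/(1 + 4*π^2)

Coercivity of a(·,·) on H^1_0(0, 1/2) means a(u, u) ≥ α ||u||_{H^1}² for every u ∈ H^1_0.
The interval has length L = 1/2, and Poincaré/coercivity depend only on L. Here a(u, u) = ∫(u')² + (0)·∫u².
Here c = 0, so a(u,u) = ∫(u')² alone. The condition a(u,u) ≥ α||u||_{H^1}² reads (1−α)∫(u')² ≥ (α−c)∫u². Any admissible α is ≤ 1 (rapidly oscillating u have ∫u²/∫(u')² → 0), and α = 1 would force 0 ≥ (1−c)∫u², impossible since c < 1; so 1−α > 0. By the sharp Poincaré inequality on H^1_0 of an interval of length L, ∫(u')² ≥ (π/L)²∫u² with equality for the first sine mode sin(π(x−x₀)/L) (x₀ the left endpoint), so the inequality holds for all u iff (1−α)(π/L)² ≥ α − c, i.e. α ≤ ((π/L)² + c)/((π/L)² + 1) = (1 + c(L/π)²)/(1 + (L/π)²). (Direct route, valid since c ≤ 0: Poincaré gives c∫u² ≥ c(L/π)²∫(u')², so a(u,u) ≥ (1 + c(L/π)²)∫(u')², while ||u||_{H^1}² ≤ (1 + (L/π)²)∫(u')²; dividing yields the same α.) With (π/L)² = 4*π^2 and c = 0, the largest admissible constant is α = ((π/L)² + c)/((π/L)² + 1).
Simplifying, α = 4*π^2/(1 + 4*π^2).


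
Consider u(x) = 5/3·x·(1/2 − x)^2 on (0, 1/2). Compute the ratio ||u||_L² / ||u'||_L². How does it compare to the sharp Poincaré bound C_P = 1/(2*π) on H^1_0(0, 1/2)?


||u||_L² / ||u'||_L² = sqrt(14)/28 < C_P = 1/(2*π).

u(x) = 5/3·x·(1/2 − x)^2, so u'(x) = 5*x^2 - 10*x/3 + 5/12.
u(x) = 5/3·x·(1/2 − x)^2 vanishes at x = 0 and x = 1/2, so u ∈ H^1_0(0, 1/2). Differentiate via the product rule and integrate the resulting polynomials term by term.
  ∫_0^1/2 u² dx = ∫_0^1/2 (25*x^6/9 - 50*x^5/9 + 25*x^4/6 - 25*x^3/18 + 25*x^2/144) dx. Term by term:
    ∫_0^1/2 25*x^6/9 dx = 25/8064;  ∫_0^1/2 -50*x^5/9 dx = -25/1728;  ∫_0^1/2 25*x^4/6 dx = 5/192;
    ∫_0^1/2 -25*x^3/18 dx = -25/1152;  ∫_0^1/2 25*x^2/144 dx = 25/3456.
  Sum: 25/8064 − 25/1728 + 5/192 − 25/1152 + 25/3456 = 5/24192.
  ∫_0^1/2 (u')² dx = ∫_0^1/2 (25*x^4 - 100*x^3/3 + 275*x^2/18 - 25*x/9 + 25/144) dx. Term by term:
    ∫_0^1/2 25*x^4 dx = 5/32;  ∫_0^1/2 -100*x^3/3 dx = -25/48;  ∫_0^1/2 275*x^2/18 dx = 275/432;
    ∫_0^1/2 -25*x/9 dx = -25/72;  ∫_0^1/2 25/144 dx = 25/288.
  Sum: 5/32 − 25/48 + 275/432 − 25/72 + 25/288 = 5/432.
∫_0^1/2 u² dx = 5/24192, so ||u||_L² = sqrt(210)/1008.
∫_0^1/2 (u')² dx = 5/432, so ||u'||_L² = sqrt(15)/36.
Ratio ||u||_L² / ||u'||_L² = sqrt(14)/28.
Sharp Poincaré constant on H^1_0(0, 1/2) is C_P = L/π = 1/(2*π), achieved by sin(2*π·x).
A polynomial bump cannot attain the sharp Poincaré constant (only the first sine eigenfunction does), so the ratio is strictly less than C_P, consistent with ||u||_L² ≤ C_P ||u'||_L².


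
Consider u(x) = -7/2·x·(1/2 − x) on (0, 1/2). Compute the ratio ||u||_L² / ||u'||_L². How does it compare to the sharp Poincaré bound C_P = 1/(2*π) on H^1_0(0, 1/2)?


||u||_L² / ||u'||_L² = sqrt(10)/20 < C_P = 1/(2*π).

u(x) = -7/2·x·(1/2 − x), so u'(x) = 7*x - 7/4.
u(x) = -7/2·x·(1/2 − x) vanishes at x = 0 and x = 1/2, so u ∈ H^1_0(0, 1/2). Differentiate via the product rule and integrate the resulting polynomials term by term.
  ∫_0^1/2 u² dx = ∫_0^1/2 (49*x^4/4 - 49*x^3/4 + 49*x^2/16) dx. Term by term:
    ∫_0^1/2 49*x^4/4 dx = 49/640;  ∫_0^1/2 -49*x^3/4 dx = -49/256;  ∫_0^1/2 49*x^2/16 dx = 49/384.
  Sum: 49/640 − 49/256 + 49/384 = 49/3840.
  ∫_0^1/2 (u')² dx = ∫_0^1/2 (49*x^2 - 49*x/2 + 49/16) dx. Term by term:
    ∫_0^1/2 49*x^2 dx = 49/24;  ∫_0^1/2 -49*x/2 dx = -49/16;  ∫_0^1/2 49/16 dx = 49/32.
  Sum: 49/24 − 49/16 + 49/32 = 49/96.
∫_0^1/2 u² dx = 49/3840, so ||u||_L² = 7*sqrt(15)/240.
∫_0^1/2 (u')² dx = 49/96, so ||u'||_L² = 7*sqrt(6)/24.
Ratio ||u||_L² / ||u'||_L² = sqrt(10)/20.
Sharp Poincaré constant on H^1_0(0, 1/2) is C_P = L/π = 1/(2*π), achieved by sin(2*π·x).
A polynomial bump cannot attain the sharp Poincaré constant (only the first sine eigenfunction does), so the ratio is strictly less than C_P, consistent with ||u||_L² ≤ C_P ||u'||_L².


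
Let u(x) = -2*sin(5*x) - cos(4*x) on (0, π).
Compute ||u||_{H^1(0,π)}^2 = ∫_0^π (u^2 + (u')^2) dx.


||u||_{H^1(0,π)}^2 = 680/9 + 121*π/2

u'(x) = 4*sin(4*x) - 10*cos(5*x).
Expand u² and (u')² and integrate term by term on (0, π), using: for integers n ≥ 1, ∫_0^π sin²(nx) dx = ∫_0^π cos²(nx) dx = π/2; for n ≠ n', ∫_0^π sin(nx)sin(n'x) dx = ∫_0^π cos(nx)cos(n'x) dx = 0; and by product-to-sum, ∫_0^π sin(nx)cos(n'x) dx = ½∫_0^π [sin((n+n')x) + sin((n−n')x)] dx, which is 0 when n+n' is even and 2n/(n²−n'²) when n+n' is odd (it need not vanish on (0, π)).
  u² squared terms: (-1)²·∫cos(4x)² dx = 1·π/2 = π/2;  (-2)²·∫sin(5x)² dx = 4·π/2 = 2*π.
  u² cross terms: 2·(-1)·(-2)·∫cos(4x)·sin(5x) dx = 4·(10/9) = 40/9.
  So ∫_0^π u² dx = π/2 + 2*π + 40/9 = 40/9 + 5*π/2.
  (u')² squared terms: (-10)²·∫cos(5x)² dx = 100·π/2 = 50*π;  (4)²·∫sin(4x)² dx = 16·π/2 = 8*π.
  (u')² cross terms: 2·(-10)·(4)·∫cos(5x)·sin(4x) dx = -80·(-8/9) = 640/9.
  So ∫_0^π (u')² dx = 50*π + 8*π + 640/9 = 640/9 + 58*π.
||u||_{H^1}^2 = (40/9 + 5*π/2) + (640/9 + 58*π) = 680/9 + 121*π/2.


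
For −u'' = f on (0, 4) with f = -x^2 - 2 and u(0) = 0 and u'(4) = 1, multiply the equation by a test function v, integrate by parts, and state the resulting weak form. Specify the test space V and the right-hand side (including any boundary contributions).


V = {v ∈ H^1(0, 4) : v(0) = 0} (test functions vanish at x = 0 where u is specified); weak form: ∫_0^4 u'v' dx = ∫_0^4 (-x^2 - 2) v dx + v(4) for all v ∈ V.

Multiply both sides by a test function v and integrate from 0 to 4:
  ∫_0^4 −u''(x) v(x) dx = ∫_0^4 f(x) v(x) dx.
Integrate the LHS by parts once:
  ∫_0^4 −u'' v dx = −[u'(x) v(x)]_0^4 + ∫_0^4 u'(x) v'(x) dx.
Thus ∫_0^4 u'(x) v'(x) dx = ∫_0^4 f(x) v(x) dx + [u'(x) v(x)]_0^4.
Choose V so that boundary terms are either known or forced to vanish.
Mixed BC: u(0) = 0 (Dirichlet) and u'(4) = 1 (Neumann). Define V = {v ∈ H^1(0, 4) : v(0) = 0}. Then [u' v]_0^4 = u'(4)·v(4) − u'(0)·0 = v(4).
Weak formulation: find u (satisfying any essential BC) such that ∫_0^4 u'(x) v'(x) dx = ∫_0^4 f v dx + v(4) for all v ∈ V (Dirichlet at 0 absorbed into V; Neumann datum at x = 4 contributes the boundary term).
Substituting f(x) = -x^2 - 2, the right-hand side is ∫_0^4 (-x^2 - 2) v dx + v(4).


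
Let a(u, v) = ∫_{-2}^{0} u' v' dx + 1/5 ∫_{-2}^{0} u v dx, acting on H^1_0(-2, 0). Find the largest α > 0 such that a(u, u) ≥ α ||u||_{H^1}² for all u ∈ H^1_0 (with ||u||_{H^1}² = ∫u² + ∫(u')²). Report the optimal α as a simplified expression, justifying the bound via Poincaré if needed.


α = (4/5 + π^2)/(4 + π^2)

Coercivity of a(·,·) on H^1_0(-2, 0) means a(u, u) ≥ α ||u||_{H^1}² for every u ∈ H^1_0.
The interval has length L = 2, and Poincaré/coercivity depend only on L. Here a(u, u) = ∫(u')² + (1/5)·∫u².
Here 0 < c = 1/5 < 1. The condition a(u,u) ≥ α||u||_{H^1}² reads (1−α)∫(u')² ≥ (α−c)∫u². Any admissible α is ≤ 1 (rapidly oscillating u have ∫u²/∫(u')² → 0), and α = 1 would force 0 ≥ (1−c)∫u², impossible since c < 1; so 1−α > 0. By the sharp Poincaré inequality on H^1_0 of an interval of length L, ∫(u')² ≥ (π/L)²∫u² with equality for the first sine mode sin(π(x−x₀)/L) (x₀ the left endpoint), so the inequality holds for all u iff (1−α)(π/L)² ≥ α − c, i.e. α ≤ ((π/L)² + c)/((π/L)² + 1) = (1 + c(L/π)²)/(1 + (L/π)²). With (π/L)² = π^2/4 and c = 1/5, the largest admissible constant is α = ((π/L)² + c)/((π/L)² + 1).
Simplifying, α = (4/5 + π^2)/(4 + π^2).


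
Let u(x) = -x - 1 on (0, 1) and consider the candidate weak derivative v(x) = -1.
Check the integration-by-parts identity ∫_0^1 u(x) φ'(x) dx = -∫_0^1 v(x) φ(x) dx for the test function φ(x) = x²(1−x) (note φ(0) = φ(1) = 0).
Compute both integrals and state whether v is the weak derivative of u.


LHS = 1/12, RHS = 1/12. Yes, v = u' weakly.

u(x) = -x - 1, classical derivative u'(x) = -1.
φ(x) = x²(1−x), so φ'(x) = x*(2 - 3*x).
Note φ(0) = φ(1) = 0, so the boundary term u·φ vanishes.
LHS = ∫_0^1 u(x) φ'(x) dx = ∫_0^1 (3*x^3 + x^2 - 2*x) dx. Term by term:
  ∫_0^1 3*x^3 dx = 3/4;  ∫_0^1 x^2 dx = 1/3;  ∫_0^1 -2*x dx = -1.
Sum: 3/4 + 1/3 − 1 = 1/12.
So LHS = 1/12.
∫_0^1 v(x) φ(x) dx = ∫_0^1 (x^3 - x^2) dx. Term by term:
  ∫_0^1 x^3 dx = 1/4;  ∫_0^1 -x^2 dx = -1/3.
Sum: 1/4 − 1/3 = -1/12.
So RHS = -∫_0^1 v(x) φ(x) dx = 1/12.
LHS = RHS, so the identity holds for this test φ.
Moreover u is smooth here and v(x) = u'(x) = -1 pointwise, so the identity holds for every test function. Hence v is the weak derivative of u.


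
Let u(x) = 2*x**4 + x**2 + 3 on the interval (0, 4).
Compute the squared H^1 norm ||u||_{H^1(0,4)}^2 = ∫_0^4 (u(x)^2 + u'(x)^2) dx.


||u||_{H^1}^2 = 17963356/63

The H^1 norm (squared) on an interval (0, L) is
  ||u||_{H^1}^2 = ∫_0^L u(x)^2 dx + ∫_0^L u'(x)^2 dx.
Compute u'(x) = 8*x**3 + 2*x.
Then u(x)^2 = 4*x**8 + 4*x**6 + 13*x**4 + 6*x**2 + 9 and u'(x)^2 = 64*x**6 + 32*x**4 + 4*x**2.
Integrate each monomial from 0 to 4 using ∫_0^4 c·x^n dx = c·4^(n+1)/(n+1):
  ∫_0^4 u(x)^2 dx = ∫_0^4 (4*x^8 + 4*x^6 + 13*x^4 + 6*x^2 + 9) dx. Term by term:
    ∫_0^4 4*x^8 dx = 1048576/9;  ∫_0^4 4*x^6 dx = 65536/7;  ∫_0^4 13*x^4 dx = 13312/5;
    ∫_0^4 6*x^2 dx = 128;  ∫_0^4 9 dx = 36.
  Sum: 1048576/9 + 65536/7 + 13312/5 + 128 + 36 = 40539596/315.
  ∫_0^4 u'(x)^2 dx = ∫_0^4 (64*x^6 + 32*x^4 + 4*x^2) dx. Term by term:
    ∫_0^4 64*x^6 dx = 1048576/7;  ∫_0^4 32*x^4 dx = 32768/5;  ∫_0^4 4*x^2 dx = 256/3.
  Sum: 1048576/7 + 32768/5 + 256/3 = 16425728/105.
Adding: ||u||_{H^1}^2 = 40539596/315 + 16425728/105 = 17963356/63.


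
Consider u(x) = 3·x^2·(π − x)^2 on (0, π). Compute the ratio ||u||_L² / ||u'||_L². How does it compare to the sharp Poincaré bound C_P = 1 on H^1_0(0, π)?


||u||_L² / ||u'||_L² = sqrt(3)*π/6 < C_P = 1.

u(x) = 3·x^2·(π − x)^2, so u'(x) = 6*x*(x - π)*(2*x - π).
u(x) = 3·x^2·(π − x)^2 vanishes at x = 0 and x = π, so u ∈ H^1_0(0, π). Differentiate via the product rule and integrate the resulting polynomials term by term.
  ∫_0^π u² dx = ∫_0^π (9*x^8 - 36*π*x^7 + 54*π^2*x^6 - 36*π^3*x^5 + 9*π^4*x^4) dx. Term by term:
    ∫_0^π 9*x^8 dx = π^9;  ∫_0^π -36*π*x^7 dx = -9*π^9/2;  ∫_0^π 54*π^2*x^6 dx = 54*π^9/7;
    ∫_0^π -36*π^3*x^5 dx = -6*π^9;  ∫_0^π 9*π^4*x^4 dx = 9*π^9/5.
  Sum: π^9 − 9*π^9/2 + 54*π^9/7 − 6*π^9 + 9*π^9/5 = π^9/70.
  ∫_0^π (u')² dx = ∫_0^π (144*x^6 - 432*π*x^5 + 468*π^2*x^4 - 216*π^3*x^3 + 36*π^4*x^2) dx. Term by term:
    ∫_0^π 144*x^6 dx = 144*π^7/7;  ∫_0^π -432*π*x^5 dx = -72*π^7;  ∫_0^π 468*π^2*x^4 dx = 468*π^7/5;
    ∫_0^π -216*π^3*x^3 dx = -54*π^7;  ∫_0^π 36*π^4*x^2 dx = 12*π^7.
  Sum: 144*π^7/7 − 72*π^7 + 468*π^7/5 − 54*π^7 + 12*π^7 = 6*π^7/35.
∫_0^π u² dx = π^9/70, so ||u||_L² = sqrt(70)*π^(9/2)/70.
∫_0^π (u')² dx = 6*π^7/35, so ||u'||_L² = sqrt(210)*π^(7/2)/35.
Ratio ||u||_L² / ||u'||_L² = sqrt(3)*π/6.
Sharp Poincaré constant on H^1_0(0, π) is C_P = L/π = 1, achieved by sin(x).
A polynomial bump cannot attain the sharp Poincaré constant (only the first sine eigenfunction does), so the ratio is strictly less than C_P, consistent with ||u||_L² ≤ C_P ||u'||_L².


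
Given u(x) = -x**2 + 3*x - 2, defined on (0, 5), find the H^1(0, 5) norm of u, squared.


||u||_{H^1}^2 = 965/6

The H^1 norm (squared) on an interval (0, L) is
  ||u||_{H^1}^2 = ∫_0^L u(x)^2 dx + ∫_0^L u'(x)^2 dx.
Compute u'(x) = 3 - 2*x.
Then u(x)^2 = x**4 - 6*x**3 + 13*x**2 - 12*x + 4 and u'(x)^2 = 4*x**2 - 12*x + 9.
Integrate each monomial from 0 to 5 using ∫_0^5 c·x^n dx = c·5^(n+1)/(n+1):
  ∫_0^5 u(x)^2 dx = ∫_0^5 (x^4 - 6*x^3 + 13*x^2 - 12*x + 4) dx. Term by term:
    ∫_0^5 x^4 dx = 625;  ∫_0^5 -6*x^3 dx = -1875/2;  ∫_0^5 13*x^2 dx = 1625/3;
    ∫_0^5 -12*x dx = -150;  ∫_0^5 4 dx = 20.
  Sum: 625 − 1875/2 + 1625/3 − 150 + 20 = 595/6.
  ∫_0^5 u'(x)^2 dx = ∫_0^5 (4*x^2 - 12*x + 9) dx. Term by term:
    ∫_0^5 4*x^2 dx = 500/3;  ∫_0^5 -12*x dx = -150;  ∫_0^5 9 dx = 45.
  Sum: 500/3 − 150 + 45 = 185/3.
Adding: ||u||_{H^1}^2 = 595/6 + 185/3 = 965/6.
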